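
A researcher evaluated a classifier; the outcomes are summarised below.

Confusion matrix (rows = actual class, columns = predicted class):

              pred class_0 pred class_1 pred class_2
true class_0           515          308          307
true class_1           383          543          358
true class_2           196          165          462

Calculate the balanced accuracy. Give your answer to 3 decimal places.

0.480

Balanced accuracy = mean of per-class recall.
  class_0: recall = 515/1130 = 0.4558
  class_1: recall = 543/1284 = 0.4229
  class_2: recall = 462/823 = 0.5614
Mean = (0.4558 + 0.4229 + 0.5614) / 3 = 0.480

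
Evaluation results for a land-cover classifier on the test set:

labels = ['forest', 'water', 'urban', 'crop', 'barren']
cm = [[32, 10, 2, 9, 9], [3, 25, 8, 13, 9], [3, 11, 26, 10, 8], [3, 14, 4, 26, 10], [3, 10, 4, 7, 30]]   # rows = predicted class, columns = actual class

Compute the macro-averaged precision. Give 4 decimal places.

0.4814

Per-class precision (TP/(TP+FP)):
  forest: TP=32, FP=10+2+9+9=30 → 32/62 = 0.51613
  water: TP=25, FP=3+8+13+9=33 → 25/58 = 0.43103
  urban: TP=26, FP=3+11+10+8=32 → 26/58 = 0.44828
  crop: TP=26, FP=3+14+4+10=31 → 26/57 = 0.45614
  barren: TP=30, FP=3+10+4+7=24 → 30/54 = 0.55556
Macro-precision = mean = (0.51613 + 0.43103 + 0.44828 + 0.45614 + 0.55556) / 5 = 0.4814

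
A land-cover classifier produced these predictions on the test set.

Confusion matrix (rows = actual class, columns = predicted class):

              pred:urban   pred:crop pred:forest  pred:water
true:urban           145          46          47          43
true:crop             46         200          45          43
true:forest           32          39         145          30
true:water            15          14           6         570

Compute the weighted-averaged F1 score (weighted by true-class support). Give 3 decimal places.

Per-class F1 score (2·TP/(2·TP+FP+FN)):
  urban: TP=145, FP=46+32+15=93, FN=46+47+43=136 → 290/519 = 0.5588
  crop: TP=200, FP=46+39+14=99, FN=46+45+43=134 → 400/633 = 0.6319
  forest: TP=145, FP=47+45+6=98, FN=32+39+30=101 → 290/489 = 0.5930
  water: TP=570, FP=43+43+30=116, FN=15+14+6=35 → 1140/1291 = 0.8830
Weighted-F1 score = Σ (supportᵢ/N)·F1 scoreᵢ with N=1466: (281/1466)·0.5588 + (334/1466)·0.6319 + (246/1466)·0.5930 + (605/1466)·0.8830 = 0.715

0.715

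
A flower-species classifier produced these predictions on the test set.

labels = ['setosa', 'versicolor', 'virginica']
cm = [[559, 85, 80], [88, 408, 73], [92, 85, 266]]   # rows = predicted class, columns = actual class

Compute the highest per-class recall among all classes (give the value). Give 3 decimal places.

0.756

Per-class recall (TP/(TP+FN)):
  setosa: TP=559, FN=88+92=180 → 559/739 = 0.7564
  versicolor: TP=408, FN=85+85=170 → 408/578 = 0.7059
  virginica: TP=266, FN=80+73=153 → 266/419 = 0.6348
Highest is class 'setosa' with recall = 0.756.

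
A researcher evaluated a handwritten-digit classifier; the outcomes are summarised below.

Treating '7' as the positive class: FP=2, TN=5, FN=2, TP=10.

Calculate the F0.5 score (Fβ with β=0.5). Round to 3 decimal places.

0.833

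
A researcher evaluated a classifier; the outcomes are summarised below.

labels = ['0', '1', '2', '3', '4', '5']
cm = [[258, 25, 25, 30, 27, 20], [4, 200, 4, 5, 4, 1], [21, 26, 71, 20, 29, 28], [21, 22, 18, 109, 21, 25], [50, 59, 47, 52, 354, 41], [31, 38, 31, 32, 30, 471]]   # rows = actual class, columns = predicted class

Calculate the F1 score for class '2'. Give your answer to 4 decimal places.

Take TP from the diagonal, FP from the rest of the '2' prediction marginal, FN from the rest of the '2' actual marginal.
F1 score = 2·TP/(2·TP+FP+FN).
2: TP=71, FP=25+4+18+47+31=125, FN=21+26+20+29+28=124 → 142/391 = 0.36317

0.3632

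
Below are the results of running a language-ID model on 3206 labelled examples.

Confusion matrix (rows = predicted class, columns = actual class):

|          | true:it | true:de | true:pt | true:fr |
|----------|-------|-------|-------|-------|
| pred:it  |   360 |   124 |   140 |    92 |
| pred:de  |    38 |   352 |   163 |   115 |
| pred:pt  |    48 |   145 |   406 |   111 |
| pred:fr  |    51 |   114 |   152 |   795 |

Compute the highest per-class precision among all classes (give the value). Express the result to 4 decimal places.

0.7149

Per-class precision (TP/(TP+FP)):
  it: TP=360, FP=124+140+92=356 → 360/716 = 0.50279
  de: TP=352, FP=38+163+115=316 → 352/668 = 0.52695
  pt: TP=406, FP=48+145+111=304 → 406/710 = 0.57183
  fr: TP=795, FP=51+114+152=317 → 795/1112 = 0.71493
Highest is class 'fr' with precision = 0.7149.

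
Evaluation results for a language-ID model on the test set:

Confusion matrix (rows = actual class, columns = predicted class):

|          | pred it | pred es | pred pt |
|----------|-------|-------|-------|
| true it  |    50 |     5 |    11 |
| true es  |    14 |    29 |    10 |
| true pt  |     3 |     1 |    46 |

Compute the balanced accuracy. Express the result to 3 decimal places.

0.742

Balanced accuracy = mean of per-class recall.
  it: recall = 50/66 = 0.7576
  es: recall = 29/53 = 0.5472
  pt: recall = 46/50 = 0.9200
Mean = (0.7576 + 0.5472 + 0.9200) / 3 = 0.742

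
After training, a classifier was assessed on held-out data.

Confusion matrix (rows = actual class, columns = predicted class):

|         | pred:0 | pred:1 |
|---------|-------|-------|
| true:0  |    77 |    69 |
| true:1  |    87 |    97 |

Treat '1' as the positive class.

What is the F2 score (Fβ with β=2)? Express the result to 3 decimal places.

Fβ = (1+β²)·TP / ((1+β²)·TP + β²·FN + FP), with β²=4
= 5·97 / (5·97 + 4·87 + 69) = 0.538

0.538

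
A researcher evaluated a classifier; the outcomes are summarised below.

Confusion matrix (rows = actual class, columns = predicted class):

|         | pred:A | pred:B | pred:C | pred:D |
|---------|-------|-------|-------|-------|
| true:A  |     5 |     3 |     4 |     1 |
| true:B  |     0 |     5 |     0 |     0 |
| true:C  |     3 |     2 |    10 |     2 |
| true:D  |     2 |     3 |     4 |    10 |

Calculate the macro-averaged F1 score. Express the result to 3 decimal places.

0.547

Per-class F1 score (2·TP/(2·TP+FP+FN)):
  A: TP=5, FP=0+3+2=5, FN=3+4+1=8 → 10/23 = 0.4348
  B: TP=5, FP=3+2+3=8, FN=0+0+0=0 → 10/18 = 0.5556
  C: TP=10, FP=4+0+4=8, FN=3+2+2=7 → 20/35 = 0.5714
  D: TP=10, FP=1+0+2=3, FN=2+3+4=9 → 20/32 = 0.6250
Macro-F1 score = mean = (0.4348 + 0.5556 + 0.5714 + 0.6250) / 4 = 0.547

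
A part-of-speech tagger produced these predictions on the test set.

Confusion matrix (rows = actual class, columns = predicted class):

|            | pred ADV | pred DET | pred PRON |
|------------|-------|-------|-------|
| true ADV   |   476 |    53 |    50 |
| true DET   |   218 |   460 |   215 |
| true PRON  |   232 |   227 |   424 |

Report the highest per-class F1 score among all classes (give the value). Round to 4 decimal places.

0.6326

Per-class F1 score (2·TP/(2·TP+FP+FN)):
  ADV: TP=476, FP=218+232=450, FN=53+50=103 → 952/1505 = 0.63256
  DET: TP=460, FP=53+227=280, FN=218+215=433 → 920/1633 = 0.56338
  PRON: TP=424, FP=50+215=265, FN=232+227=459 → 848/1572 = 0.53944
Highest is class 'ADV' with F1 score = 0.6326.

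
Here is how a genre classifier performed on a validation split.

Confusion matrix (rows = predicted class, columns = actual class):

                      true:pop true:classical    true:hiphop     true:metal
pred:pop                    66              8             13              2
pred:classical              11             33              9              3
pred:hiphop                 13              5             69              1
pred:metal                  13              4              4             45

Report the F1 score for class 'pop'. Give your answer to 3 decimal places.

Treat 'pop' as positive and all other classes as negative.
F1 score = 2·TP/(2·TP+FP+FN).
pop: TP=66, FP=8+13+2=23, FN=11+13+13=37 → 132/192 = 0.6875

0.688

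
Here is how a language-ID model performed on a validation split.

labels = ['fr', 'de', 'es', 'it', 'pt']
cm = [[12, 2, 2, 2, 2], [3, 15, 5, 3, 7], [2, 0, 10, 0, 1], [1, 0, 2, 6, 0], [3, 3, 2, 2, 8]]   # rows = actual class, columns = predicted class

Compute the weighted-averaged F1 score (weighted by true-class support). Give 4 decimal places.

0.5478

Per-class F1 score (2·TP/(2·TP+FP+FN)):
  fr: TP=12, FP=3+2+1+3=9, FN=2+2+2+2=8 → 24/41 = 0.58537
  de: TP=15, FP=2+0+0+3=5, FN=3+5+3+7=18 → 30/53 = 0.56604
  es: TP=10, FP=2+5+2+2=11, FN=2+0+0+1=3 → 20/34 = 0.58824
  it: TP=6, FP=2+3+0+2=7, FN=1+0+2+0=3 → 12/22 = 0.54545
  pt: TP=8, FP=2+7+1+0=10, FN=3+3+2+2=10 → 16/36 = 0.44444
Weighted-F1 score = Σ (supportᵢ/N)·F1 scoreᵢ with N=93: (20/93)·0.58537 + (33/93)·0.56604 + (13/93)·0.58824 + (9/93)·0.54545 + (18/93)·0.44444 = 0.5478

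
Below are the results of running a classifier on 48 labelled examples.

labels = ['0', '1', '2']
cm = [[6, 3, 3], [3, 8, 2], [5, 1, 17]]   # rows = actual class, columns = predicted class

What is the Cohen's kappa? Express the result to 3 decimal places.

0.446

Observed agreement pₒ = trace/N = 31/48 = 0.6458
Expected agreement pₑ = Σ (rowᵢ·colᵢ)/N² = (12·14 + 13·12 + 23·22)/48² = 0.3602
κ = (pₒ − pₑ)/(1 − pₑ) = (0.6458 − 0.3602)/(1 − 0.3602) = 0.446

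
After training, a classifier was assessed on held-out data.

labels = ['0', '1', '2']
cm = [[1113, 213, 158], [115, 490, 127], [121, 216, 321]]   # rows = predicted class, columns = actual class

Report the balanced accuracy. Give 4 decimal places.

Balanced accuracy = mean of per-class recall.
  0: recall = 1113/1349 = 0.82506
  1: recall = 490/919 = 0.53319
  2: recall = 321/606 = 0.52970
Mean = (0.82506 + 0.53319 + 0.52970) / 3 = 0.6293

0.6293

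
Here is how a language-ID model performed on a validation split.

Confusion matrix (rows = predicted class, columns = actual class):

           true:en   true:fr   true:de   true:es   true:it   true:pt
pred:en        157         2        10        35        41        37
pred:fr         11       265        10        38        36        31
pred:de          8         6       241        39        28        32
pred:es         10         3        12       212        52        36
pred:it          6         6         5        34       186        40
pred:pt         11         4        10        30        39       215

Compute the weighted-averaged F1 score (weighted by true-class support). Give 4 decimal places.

Per-class F1 score (2·TP/(2·TP+FP+FN)):
  en: TP=157, FP=2+10+35+41+37=125, FN=11+8+10+6+11=46 → 314/485 = 0.64742
  fr: TP=265, FP=11+10+38+36+31=126, FN=2+6+3+6+4=21 → 530/677 = 0.78287
  de: TP=241, FP=8+6+39+28+32=113, FN=10+10+12+5+10=47 → 482/642 = 0.75078
  es: TP=212, FP=10+3+12+52+36=113, FN=35+38+39+34+30=176 → 424/713 = 0.59467
  it: TP=186, FP=6+6+5+34+40=91, FN=41+36+28+52+39=196 → 372/659 = 0.56449
  pt: TP=215, FP=11+4+10+30+39=94, FN=37+31+32+36+40=176 → 430/700 = 0.61429
Weighted-F1 score = Σ (supportᵢ/N)·F1 scoreᵢ with N=1938: (203/1938)·0.64742 + (286/1938)·0.78287 + (288/1938)·0.75078 + (388/1938)·0.59467 + (382/1938)·0.56449 + (391/1938)·0.61429 = 0.6492

0.6492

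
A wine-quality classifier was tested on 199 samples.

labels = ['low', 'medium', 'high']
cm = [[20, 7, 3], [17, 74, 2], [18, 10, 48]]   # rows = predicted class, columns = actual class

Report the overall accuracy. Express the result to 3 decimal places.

0.714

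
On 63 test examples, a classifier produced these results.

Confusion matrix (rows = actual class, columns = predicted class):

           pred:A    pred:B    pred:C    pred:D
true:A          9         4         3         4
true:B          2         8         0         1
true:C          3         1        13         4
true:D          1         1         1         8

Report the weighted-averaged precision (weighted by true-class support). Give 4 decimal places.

0.6273

Per-class precision (TP/(TP+FP)):
  A: TP=9, FP=2+3+1=6 → 9/15 = 0.60000
  B: TP=8, FP=4+1+1=6 → 8/14 = 0.57143
  C: TP=13, FP=3+0+1=4 → 13/17 = 0.76471
  D: TP=8, FP=4+1+4=9 → 8/17 = 0.47059
Weighted-precision = Σ (supportᵢ/N)·precisionᵢ with N=63: (20/63)·0.60000 + (11/63)·0.57143 + (21/63)·0.76471 + (11/63)·0.47059 = 0.6273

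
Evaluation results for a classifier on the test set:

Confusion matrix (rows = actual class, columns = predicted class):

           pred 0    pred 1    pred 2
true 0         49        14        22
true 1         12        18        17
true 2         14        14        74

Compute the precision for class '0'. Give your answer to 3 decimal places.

0.653

Treat '0' as positive and all other classes as negative.
precision = TP/(TP+FP).
0: TP=49, FP=12+14=26 → 49/75 = 0.6533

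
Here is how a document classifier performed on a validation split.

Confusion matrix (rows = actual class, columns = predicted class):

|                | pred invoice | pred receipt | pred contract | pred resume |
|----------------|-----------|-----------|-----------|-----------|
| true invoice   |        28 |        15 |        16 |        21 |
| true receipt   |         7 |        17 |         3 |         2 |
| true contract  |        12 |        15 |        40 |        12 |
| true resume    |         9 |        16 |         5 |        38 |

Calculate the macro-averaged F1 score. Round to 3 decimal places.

Per-class F1 score (2·TP/(2·TP+FP+FN)):
  invoice: TP=28, FP=7+12+9=28, FN=15+16+21=52 → 56/136 = 0.4118
  receipt: TP=17, FP=15+15+16=46, FN=7+3+2=12 → 34/92 = 0.3696
  contract: TP=40, FP=16+3+5=24, FN=12+15+12=39 → 80/143 = 0.5594
  resume: TP=38, FP=21+2+12=35, FN=9+16+5=30 → 76/141 = 0.5390
Macro-F1 score = mean = (0.4118 + 0.3696 + 0.5594 + 0.5390) / 4 = 0.470

0.470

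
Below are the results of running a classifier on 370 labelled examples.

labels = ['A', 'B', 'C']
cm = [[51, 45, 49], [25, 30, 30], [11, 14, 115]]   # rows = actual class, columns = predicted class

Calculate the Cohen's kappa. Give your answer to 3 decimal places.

Observed agreement pₒ = trace/N = 196/370 = 0.5297
Expected agreement pₑ = Σ (rowᵢ·colᵢ)/N² = (145·87 + 85·89 + 140·194)/370² = 0.3458
κ = (pₒ − pₑ)/(1 − pₑ) = (0.5297 − 0.3458)/(1 − 0.3458) = 0.281

0.281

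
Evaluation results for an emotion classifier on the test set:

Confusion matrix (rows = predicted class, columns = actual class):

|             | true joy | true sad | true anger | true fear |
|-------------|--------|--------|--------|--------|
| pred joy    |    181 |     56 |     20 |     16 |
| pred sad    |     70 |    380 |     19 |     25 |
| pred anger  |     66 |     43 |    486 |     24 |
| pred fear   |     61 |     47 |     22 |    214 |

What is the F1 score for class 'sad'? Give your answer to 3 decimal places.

One-vs-rest for 'sad': TP = diagonal; FP = other classes predicted 'sad'; FN = 'sad' predicted as other.
F1 score = 2·TP/(2·TP+FP+FN).
sad: TP=380, FP=70+19+25=114, FN=56+43+47=146 → 760/1020 = 0.7451

0.745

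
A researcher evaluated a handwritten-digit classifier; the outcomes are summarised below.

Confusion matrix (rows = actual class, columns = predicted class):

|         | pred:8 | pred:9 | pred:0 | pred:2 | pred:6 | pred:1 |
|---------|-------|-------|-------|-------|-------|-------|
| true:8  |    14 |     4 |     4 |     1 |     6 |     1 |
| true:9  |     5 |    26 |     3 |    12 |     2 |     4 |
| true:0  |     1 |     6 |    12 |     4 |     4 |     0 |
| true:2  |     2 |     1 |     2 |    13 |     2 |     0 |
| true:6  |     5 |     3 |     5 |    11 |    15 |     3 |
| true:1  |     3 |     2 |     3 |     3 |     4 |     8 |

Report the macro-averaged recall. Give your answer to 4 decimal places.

0.4610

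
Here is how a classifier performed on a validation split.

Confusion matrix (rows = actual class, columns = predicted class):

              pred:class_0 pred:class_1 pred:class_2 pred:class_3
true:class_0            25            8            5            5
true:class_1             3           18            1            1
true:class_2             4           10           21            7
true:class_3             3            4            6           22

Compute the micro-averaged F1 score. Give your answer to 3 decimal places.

Micro-averaging pools counts across classes: ΣTP=86, ΣFP=57, ΣFN=57.
Micro-F1 score = 2·TP/(2·TP+FP+FN) on pooled counts = 0.601 (equals overall accuracy in single-label multiclass).

0.601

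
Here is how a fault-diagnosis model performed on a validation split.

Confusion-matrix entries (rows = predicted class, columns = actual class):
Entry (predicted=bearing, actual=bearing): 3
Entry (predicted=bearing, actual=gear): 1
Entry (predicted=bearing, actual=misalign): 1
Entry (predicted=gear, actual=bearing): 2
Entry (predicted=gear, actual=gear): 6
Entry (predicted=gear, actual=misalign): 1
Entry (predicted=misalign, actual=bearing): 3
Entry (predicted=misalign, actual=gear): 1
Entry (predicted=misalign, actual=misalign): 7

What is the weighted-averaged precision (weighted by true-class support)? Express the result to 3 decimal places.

0.634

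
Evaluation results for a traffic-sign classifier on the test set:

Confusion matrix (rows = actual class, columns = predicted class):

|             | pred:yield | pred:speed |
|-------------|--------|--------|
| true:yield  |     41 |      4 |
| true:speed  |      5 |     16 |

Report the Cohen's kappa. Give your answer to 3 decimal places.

0.682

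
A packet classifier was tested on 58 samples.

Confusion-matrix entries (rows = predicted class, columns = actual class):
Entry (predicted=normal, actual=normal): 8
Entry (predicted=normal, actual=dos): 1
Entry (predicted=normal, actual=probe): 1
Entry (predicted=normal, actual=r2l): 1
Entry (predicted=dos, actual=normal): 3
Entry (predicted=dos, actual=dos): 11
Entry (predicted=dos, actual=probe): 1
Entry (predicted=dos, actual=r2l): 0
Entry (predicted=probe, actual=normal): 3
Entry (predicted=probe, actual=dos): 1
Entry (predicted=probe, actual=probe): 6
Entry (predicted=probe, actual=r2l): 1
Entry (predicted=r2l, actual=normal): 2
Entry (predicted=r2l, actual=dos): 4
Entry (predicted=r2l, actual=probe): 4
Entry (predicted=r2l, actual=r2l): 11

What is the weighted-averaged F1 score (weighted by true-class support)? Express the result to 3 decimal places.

Per-class F1 score (2·TP/(2·TP+FP+FN)):
  normal: TP=8, FP=1+1+1=3, FN=3+3+2=8 → 16/27 = 0.5926
  dos: TP=11, FP=3+1+0=4, FN=1+1+4=6 → 22/32 = 0.6875
  probe: TP=6, FP=3+1+1=5, FN=1+1+4=6 → 12/23 = 0.5217
  r2l: TP=11, FP=2+4+4=10, FN=1+0+1=2 → 22/34 = 0.6471
Weighted-F1 score = Σ (supportᵢ/N)·F1 scoreᵢ with N=58: (16/58)·0.5926 + (17/58)·0.6875 + (12/58)·0.5217 + (13/58)·0.6471 = 0.618

0.618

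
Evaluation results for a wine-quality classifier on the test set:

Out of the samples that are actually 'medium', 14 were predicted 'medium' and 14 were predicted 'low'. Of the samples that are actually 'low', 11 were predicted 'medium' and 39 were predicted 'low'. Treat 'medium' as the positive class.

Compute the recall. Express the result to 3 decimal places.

0.500

Recall = TP/(TP+FN) = 14/(14+14) = 14/28 = 0.500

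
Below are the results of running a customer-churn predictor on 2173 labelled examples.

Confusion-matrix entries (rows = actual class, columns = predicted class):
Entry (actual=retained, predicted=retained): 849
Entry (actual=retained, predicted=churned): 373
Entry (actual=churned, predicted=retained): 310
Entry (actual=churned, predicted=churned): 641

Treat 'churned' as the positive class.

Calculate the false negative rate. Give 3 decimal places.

0.326

FNR = FN/(FN+TP) = 310/(310+641) = 0.326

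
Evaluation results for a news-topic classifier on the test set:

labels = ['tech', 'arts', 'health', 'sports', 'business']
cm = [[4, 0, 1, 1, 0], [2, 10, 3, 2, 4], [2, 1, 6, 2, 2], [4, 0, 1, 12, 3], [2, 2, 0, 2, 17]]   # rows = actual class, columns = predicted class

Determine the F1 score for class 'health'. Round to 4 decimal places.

0.5000

One-vs-rest for 'health': TP = diagonal; FP = other classes predicted 'health'; FN = 'health' predicted as other.
F1 score = 2·TP/(2·TP+FP+FN).
health: TP=6, FP=1+3+1+0=5, FN=2+1+2+2=7 → 12/24 = 0.50000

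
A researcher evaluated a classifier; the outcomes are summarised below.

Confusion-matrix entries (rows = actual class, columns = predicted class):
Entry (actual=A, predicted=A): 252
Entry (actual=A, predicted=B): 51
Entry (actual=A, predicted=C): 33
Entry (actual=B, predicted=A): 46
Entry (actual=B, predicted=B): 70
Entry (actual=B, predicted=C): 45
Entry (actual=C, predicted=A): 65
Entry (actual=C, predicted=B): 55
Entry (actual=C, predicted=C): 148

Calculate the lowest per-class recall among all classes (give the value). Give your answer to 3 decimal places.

Per-class recall (TP/(TP+FN)):
  A: TP=252, FN=51+33=84 → 252/336 = 0.7500
  B: TP=70, FN=46+45=91 → 70/161 = 0.4348
  C: TP=148, FN=65+55=120 → 148/268 = 0.5522
Lowest is class 'B' with recall = 0.435.

0.435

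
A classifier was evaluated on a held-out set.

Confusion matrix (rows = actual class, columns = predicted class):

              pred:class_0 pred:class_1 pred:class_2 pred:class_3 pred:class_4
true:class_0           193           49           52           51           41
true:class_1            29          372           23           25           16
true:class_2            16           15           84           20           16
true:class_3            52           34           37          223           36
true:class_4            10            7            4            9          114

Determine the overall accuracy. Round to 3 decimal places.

0.645

Accuracy = trace / total = (193+372+84+223+114=986) / 1528 = 986/1528 = 0.645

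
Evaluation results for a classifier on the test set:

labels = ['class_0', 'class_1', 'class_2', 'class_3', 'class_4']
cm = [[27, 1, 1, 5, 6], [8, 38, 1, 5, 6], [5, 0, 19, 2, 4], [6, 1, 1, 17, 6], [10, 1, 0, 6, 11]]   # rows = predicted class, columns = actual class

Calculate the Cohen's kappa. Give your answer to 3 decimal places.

0.493

Observed agreement pₒ = trace/N = 112/187 = 0.5989
Expected agreement pₑ = Σ (rowᵢ·colᵢ)/N² = (56·40 + 41·58 + 22·30 + 35·31 + 33·28)/187² = 0.2084
κ = (pₒ − pₑ)/(1 − pₑ) = (0.5989 − 0.2084)/(1 − 0.2084) = 0.493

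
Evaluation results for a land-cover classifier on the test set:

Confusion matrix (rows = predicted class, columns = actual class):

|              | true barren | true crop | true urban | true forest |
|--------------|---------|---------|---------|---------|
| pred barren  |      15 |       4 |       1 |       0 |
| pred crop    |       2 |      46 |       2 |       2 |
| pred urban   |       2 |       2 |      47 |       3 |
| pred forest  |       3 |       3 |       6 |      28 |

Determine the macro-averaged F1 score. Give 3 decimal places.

Per-class F1 score (2·TP/(2·TP+FP+FN)):
  barren: TP=15, FP=4+1+0=5, FN=2+2+3=7 → 30/42 = 0.7143
  crop: TP=46, FP=2+2+2=6, FN=4+2+3=9 → 92/107 = 0.8598
  urban: TP=47, FP=2+2+3=7, FN=1+2+6=9 → 94/110 = 0.8545
  forest: TP=28, FP=3+3+6=12, FN=0+2+3=5 → 56/73 = 0.7671
Macro-F1 score = mean = (0.7143 + 0.8598 + 0.8545 + 0.7671) / 4 = 0.799

0.799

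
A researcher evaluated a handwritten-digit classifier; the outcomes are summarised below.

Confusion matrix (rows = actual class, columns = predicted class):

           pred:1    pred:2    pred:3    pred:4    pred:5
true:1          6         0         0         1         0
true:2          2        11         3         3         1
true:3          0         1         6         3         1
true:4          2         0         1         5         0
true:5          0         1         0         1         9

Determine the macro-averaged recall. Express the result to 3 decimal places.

0.679

Per-class recall (TP/(TP+FN)):
  1: TP=6, FN=0+0+1+0=1 → 6/7 = 0.8571
  2: TP=11, FN=2+3+3+1=9 → 11/20 = 0.5500
  3: TP=6, FN=0+1+3+1=5 → 6/11 = 0.5455
  4: TP=5, FN=2+0+1+0=3 → 5/8 = 0.6250
  5: TP=9, FN=0+1+0+1=2 → 9/11 = 0.8182
Macro-recall = mean = (0.8571 + 0.5500 + 0.5455 + 0.6250 + 0.8182) / 5 = 0.679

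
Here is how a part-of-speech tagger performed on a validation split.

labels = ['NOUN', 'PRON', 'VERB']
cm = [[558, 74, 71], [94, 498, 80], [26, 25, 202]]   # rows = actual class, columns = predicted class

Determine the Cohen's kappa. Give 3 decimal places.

0.642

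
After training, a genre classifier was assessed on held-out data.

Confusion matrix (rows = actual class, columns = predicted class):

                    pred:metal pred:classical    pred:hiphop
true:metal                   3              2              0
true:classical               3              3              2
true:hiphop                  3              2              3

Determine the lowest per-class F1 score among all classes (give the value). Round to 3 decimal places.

0.400

Per-class F1 score (2·TP/(2·TP+FP+FN)):
  metal: TP=3, FP=3+3=6, FN=2+0=2 → 6/14 = 0.4286
  classical: TP=3, FP=2+2=4, FN=3+2=5 → 6/15 = 0.4000
  hiphop: TP=3, FP=0+2=2, FN=3+2=5 → 6/13 = 0.4615
Lowest is class 'classical' with F1 score = 0.400.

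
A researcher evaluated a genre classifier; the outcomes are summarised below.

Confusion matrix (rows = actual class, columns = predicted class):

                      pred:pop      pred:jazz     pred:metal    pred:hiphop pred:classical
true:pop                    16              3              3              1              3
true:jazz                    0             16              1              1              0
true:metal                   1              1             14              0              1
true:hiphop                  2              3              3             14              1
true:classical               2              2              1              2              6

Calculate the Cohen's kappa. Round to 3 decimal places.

0.598

Observed agreement pₒ = trace/N = 66/97 = 0.6804
Expected agreement pₑ = Σ (rowᵢ·colᵢ)/N² = (26·21 + 18·25 + 17·22 + 23·18 + 13·11)/97² = 0.2048
κ = (pₒ − pₑ)/(1 − pₑ) = (0.6804 − 0.2048)/(1 − 0.2048) = 0.598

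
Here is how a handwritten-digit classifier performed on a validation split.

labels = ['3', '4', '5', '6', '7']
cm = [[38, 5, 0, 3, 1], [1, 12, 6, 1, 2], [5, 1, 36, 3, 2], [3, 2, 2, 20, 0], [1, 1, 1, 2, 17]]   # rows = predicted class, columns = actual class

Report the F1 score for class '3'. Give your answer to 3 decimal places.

One-vs-rest for '3': TP = diagonal; FP = other classes predicted '3'; FN = '3' predicted as other.
F1 score = 2·TP/(2·TP+FP+FN).
3: TP=38, FP=5+0+3+1=9, FN=1+5+3+1=10 → 76/95 = 0.8000

0.800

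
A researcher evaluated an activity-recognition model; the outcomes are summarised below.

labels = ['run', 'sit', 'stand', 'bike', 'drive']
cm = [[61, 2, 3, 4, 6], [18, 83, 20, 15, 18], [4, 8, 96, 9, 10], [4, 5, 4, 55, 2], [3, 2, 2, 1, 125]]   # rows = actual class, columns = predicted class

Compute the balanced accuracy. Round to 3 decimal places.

Balanced accuracy = mean of per-class recall.
  run: recall = 61/76 = 0.8026
  sit: recall = 83/154 = 0.5390
  stand: recall = 96/127 = 0.7559
  bike: recall = 55/70 = 0.7857
  drive: recall = 125/133 = 0.9398
Mean = (0.8026 + 0.5390 + 0.7559 + 0.7857 + 0.9398) / 5 = 0.765

0.765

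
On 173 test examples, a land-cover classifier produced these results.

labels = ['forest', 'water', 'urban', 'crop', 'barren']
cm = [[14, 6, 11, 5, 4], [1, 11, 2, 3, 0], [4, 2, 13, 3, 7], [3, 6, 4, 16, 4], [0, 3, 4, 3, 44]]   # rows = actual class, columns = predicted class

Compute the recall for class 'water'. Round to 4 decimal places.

recall = TP/(TP+FN).
water: TP=11, FN=1+2+3+0=6 → 11/17 = 0.64706

0.6471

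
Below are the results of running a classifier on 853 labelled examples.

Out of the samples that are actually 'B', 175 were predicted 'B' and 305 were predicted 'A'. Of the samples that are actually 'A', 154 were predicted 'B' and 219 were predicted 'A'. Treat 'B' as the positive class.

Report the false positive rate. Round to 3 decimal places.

0.413

FPR = FP/(FP+TN) = 154/(154+219) = 0.413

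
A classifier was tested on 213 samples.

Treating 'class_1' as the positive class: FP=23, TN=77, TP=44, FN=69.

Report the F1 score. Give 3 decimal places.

0.489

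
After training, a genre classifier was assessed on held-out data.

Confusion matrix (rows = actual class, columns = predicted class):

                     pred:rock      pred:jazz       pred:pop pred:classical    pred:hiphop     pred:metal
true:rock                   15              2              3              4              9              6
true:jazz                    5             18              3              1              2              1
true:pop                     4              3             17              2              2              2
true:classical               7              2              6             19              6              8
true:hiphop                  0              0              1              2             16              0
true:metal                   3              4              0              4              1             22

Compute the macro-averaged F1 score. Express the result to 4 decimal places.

0.5412

Per-class F1 score (2·TP/(2·TP+FP+FN)):
  rock: TP=15, FP=5+4+7+0+3=19, FN=2+3+4+9+6=24 → 30/73 = 0.41096
  jazz: TP=18, FP=2+3+2+0+4=11, FN=5+3+1+2+1=12 → 36/59 = 0.61017
  pop: TP=17, FP=3+3+6+1+0=13, FN=4+3+2+2+2=13 → 34/60 = 0.56667
  classical: TP=19, FP=4+1+2+2+4=13, FN=7+2+6+6+8=29 → 38/80 = 0.47500
  hiphop: TP=16, FP=9+2+2+6+1=20, FN=0+0+1+2+0=3 → 32/55 = 0.58182
  metal: TP=22, FP=6+1+2+8+0=17, FN=3+4+0+4+1=12 → 44/73 = 0.60274
Macro-F1 score = mean = (0.41096 + 0.61017 + 0.56667 + 0.47500 + 0.58182 + 0.60274) / 6 = 0.5412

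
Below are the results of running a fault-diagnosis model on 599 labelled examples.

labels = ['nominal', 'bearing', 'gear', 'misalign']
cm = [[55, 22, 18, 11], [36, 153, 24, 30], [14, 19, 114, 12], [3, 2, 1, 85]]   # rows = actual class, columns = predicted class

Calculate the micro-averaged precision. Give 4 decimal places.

Micro-averaging pools counts across classes: ΣTP=407, ΣFP=192, ΣFN=192.
Micro-precision = TP/(TP+FP) on pooled counts = 0.6795 (equals overall accuracy in single-label multiclass).

0.6795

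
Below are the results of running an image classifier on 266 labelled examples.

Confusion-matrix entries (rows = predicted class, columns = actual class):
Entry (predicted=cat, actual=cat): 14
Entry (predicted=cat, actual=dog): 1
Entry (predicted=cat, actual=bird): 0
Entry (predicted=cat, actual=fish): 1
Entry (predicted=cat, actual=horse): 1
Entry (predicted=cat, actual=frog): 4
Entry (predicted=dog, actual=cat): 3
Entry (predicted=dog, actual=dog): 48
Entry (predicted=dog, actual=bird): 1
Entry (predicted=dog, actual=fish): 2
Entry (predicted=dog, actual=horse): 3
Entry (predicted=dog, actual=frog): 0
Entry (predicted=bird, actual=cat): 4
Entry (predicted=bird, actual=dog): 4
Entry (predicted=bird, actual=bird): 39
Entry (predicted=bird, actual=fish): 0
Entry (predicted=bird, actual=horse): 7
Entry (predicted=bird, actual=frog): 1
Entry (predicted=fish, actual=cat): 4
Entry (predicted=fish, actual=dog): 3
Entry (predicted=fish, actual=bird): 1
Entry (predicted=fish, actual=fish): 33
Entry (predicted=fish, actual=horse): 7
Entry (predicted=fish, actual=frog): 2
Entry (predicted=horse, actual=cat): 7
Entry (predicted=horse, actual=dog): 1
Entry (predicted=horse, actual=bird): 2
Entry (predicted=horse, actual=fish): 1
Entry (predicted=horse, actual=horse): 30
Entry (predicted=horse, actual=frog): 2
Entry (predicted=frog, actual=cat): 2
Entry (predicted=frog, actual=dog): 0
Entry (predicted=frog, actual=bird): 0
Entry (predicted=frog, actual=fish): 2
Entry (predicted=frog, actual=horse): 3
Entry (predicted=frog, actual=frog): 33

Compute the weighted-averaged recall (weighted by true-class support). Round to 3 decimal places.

0.741

Per-class recall (TP/(TP+FN)):
  cat: TP=14, FN=3+4+4+7+2=20 → 14/34 = 0.4118
  dog: TP=48, FN=1+4+3+1+0=9 → 48/57 = 0.8421
  bird: TP=39, FN=0+1+1+2+0=4 → 39/43 = 0.9070
  fish: TP=33, FN=1+2+0+1+2=6 → 33/39 = 0.8462
  horse: TP=30, FN=1+3+7+7+3=21 → 30/51 = 0.5882
  frog: TP=33, FN=4+0+1+2+2=9 → 33/42 = 0.7857
Weighted-recall = Σ (supportᵢ/N)·recallᵢ with N=266: (34/266)·0.4118 + (57/266)·0.8421 + (43/266)·0.9070 + (39/266)·0.8462 + (51/266)·0.5882 + (42/266)·0.7857 = 0.741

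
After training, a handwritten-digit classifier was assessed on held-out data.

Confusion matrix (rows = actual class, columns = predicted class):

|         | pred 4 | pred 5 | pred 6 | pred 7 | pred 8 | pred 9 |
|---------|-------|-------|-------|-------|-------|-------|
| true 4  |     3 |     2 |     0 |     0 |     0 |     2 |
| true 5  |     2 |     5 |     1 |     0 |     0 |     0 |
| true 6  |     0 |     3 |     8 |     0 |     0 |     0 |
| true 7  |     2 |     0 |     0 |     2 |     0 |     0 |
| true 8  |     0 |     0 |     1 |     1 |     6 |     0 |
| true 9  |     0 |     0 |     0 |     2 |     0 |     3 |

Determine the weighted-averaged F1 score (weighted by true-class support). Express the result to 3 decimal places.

Per-class F1 score (2·TP/(2·TP+FP+FN)):
  4: TP=3, FP=2+0+2+0+0=4, FN=2+0+0+0+2=4 → 6/14 = 0.4286
  5: TP=5, FP=2+3+0+0+0=5, FN=2+1+0+0+0=3 → 10/18 = 0.5556
  6: TP=8, FP=0+1+0+1+0=2, FN=0+3+0+0+0=3 → 16/21 = 0.7619
  7: TP=2, FP=0+0+0+1+2=3, FN=2+0+0+0+0=2 → 4/9 = 0.4444
  8: TP=6, FP=0+0+0+0+0=0, FN=0+0+1+1+0=2 → 12/14 = 0.8571
  9: TP=3, FP=2+0+0+0+0=2, FN=0+0+0+2+0=2 → 6/10 = 0.6000
Weighted-F1 score = Σ (supportᵢ/N)·F1 scoreᵢ with N=43: (7/43)·0.4286 + (8/43)·0.5556 + (11/43)·0.7619 + (4/43)·0.4444 + (8/43)·0.8571 + (5/43)·0.6000 = 0.639

0.639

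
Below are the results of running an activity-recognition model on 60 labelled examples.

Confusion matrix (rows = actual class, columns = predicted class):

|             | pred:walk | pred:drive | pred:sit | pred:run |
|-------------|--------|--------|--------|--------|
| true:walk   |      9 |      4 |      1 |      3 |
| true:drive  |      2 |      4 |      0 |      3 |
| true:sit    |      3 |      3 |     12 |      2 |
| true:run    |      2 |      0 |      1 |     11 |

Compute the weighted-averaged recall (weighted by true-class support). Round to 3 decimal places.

0.600

Per-class recall (TP/(TP+FN)):
  walk: TP=9, FN=4+1+3=8 → 9/17 = 0.5294
  drive: TP=4, FN=2+0+3=5 → 4/9 = 0.4444
  sit: TP=12, FN=3+3+2=8 → 12/20 = 0.6000
  run: TP=11, FN=2+0+1=3 → 11/14 = 0.7857
Weighted-recall = Σ (supportᵢ/N)·recallᵢ with N=60: (17/60)·0.5294 + (9/60)·0.4444 + (20/60)·0.6000 + (14/60)·0.7857 = 0.600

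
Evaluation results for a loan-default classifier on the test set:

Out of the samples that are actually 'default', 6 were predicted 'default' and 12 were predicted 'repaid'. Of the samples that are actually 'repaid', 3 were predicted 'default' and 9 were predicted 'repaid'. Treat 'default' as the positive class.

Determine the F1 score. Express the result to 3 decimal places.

Precision = TP/(TP+FP) = 6/9 = 0.6667
Recall = TP/(TP+FN) = 6/18 = 0.3333
F1 = 2·TP/(2·TP+FP+FN) = 12/27 = 0.444

0.444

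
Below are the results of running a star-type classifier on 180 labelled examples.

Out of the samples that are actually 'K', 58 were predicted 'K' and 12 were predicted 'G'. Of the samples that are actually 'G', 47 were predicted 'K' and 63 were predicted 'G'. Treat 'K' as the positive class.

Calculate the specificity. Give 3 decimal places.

0.573

Specificity = TN/(TN+FP) = 63/(63+47) = 0.573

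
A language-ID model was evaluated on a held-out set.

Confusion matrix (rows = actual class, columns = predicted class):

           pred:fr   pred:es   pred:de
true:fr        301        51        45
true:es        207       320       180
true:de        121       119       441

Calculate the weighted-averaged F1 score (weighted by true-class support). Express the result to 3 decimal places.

0.592

Per-class F1 score (2·TP/(2·TP+FP+FN)):
  fr: TP=301, FP=207+121=328, FN=51+45=96 → 602/1026 = 0.5867
  es: TP=320, FP=51+119=170, FN=207+180=387 → 640/1197 = 0.5347
  de: TP=441, FP=45+180=225, FN=121+119=240 → 882/1347 = 0.6548
Weighted-F1 score = Σ (supportᵢ/N)·F1 scoreᵢ with N=1785: (397/1785)·0.5867 + (707/1785)·0.5347 + (681/1785)·0.6548 = 0.592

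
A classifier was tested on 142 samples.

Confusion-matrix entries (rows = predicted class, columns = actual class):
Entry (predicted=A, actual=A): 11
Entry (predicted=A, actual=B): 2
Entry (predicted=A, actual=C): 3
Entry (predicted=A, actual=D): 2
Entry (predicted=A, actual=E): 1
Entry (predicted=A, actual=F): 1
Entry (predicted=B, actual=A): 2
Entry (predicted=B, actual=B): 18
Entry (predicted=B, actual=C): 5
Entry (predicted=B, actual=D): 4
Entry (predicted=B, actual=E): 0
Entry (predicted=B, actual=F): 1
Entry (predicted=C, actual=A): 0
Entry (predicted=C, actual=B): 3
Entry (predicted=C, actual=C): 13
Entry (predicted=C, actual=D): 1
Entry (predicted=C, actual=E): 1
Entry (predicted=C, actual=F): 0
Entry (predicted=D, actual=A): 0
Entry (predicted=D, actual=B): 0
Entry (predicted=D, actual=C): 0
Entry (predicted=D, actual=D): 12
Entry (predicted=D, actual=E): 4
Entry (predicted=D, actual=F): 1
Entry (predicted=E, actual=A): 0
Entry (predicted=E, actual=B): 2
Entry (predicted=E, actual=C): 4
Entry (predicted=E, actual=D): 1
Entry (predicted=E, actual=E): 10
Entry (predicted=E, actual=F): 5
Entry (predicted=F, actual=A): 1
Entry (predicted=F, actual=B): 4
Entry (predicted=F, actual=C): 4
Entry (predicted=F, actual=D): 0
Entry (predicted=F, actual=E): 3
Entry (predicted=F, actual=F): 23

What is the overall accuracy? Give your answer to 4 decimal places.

Accuracy = trace / total = (11+18+13+12+10+23=87) / 142 = 87/142 = 0.6127

0.6127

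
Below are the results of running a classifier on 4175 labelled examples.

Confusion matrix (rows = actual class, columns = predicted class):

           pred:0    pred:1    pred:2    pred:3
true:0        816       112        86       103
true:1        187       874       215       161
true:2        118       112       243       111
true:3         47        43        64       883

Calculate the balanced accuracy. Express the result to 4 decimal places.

0.6516

Balanced accuracy = mean of per-class recall.
  0: recall = 816/1117 = 0.73053
  1: recall = 874/1437 = 0.60821
  2: recall = 243/584 = 0.41610
  3: recall = 883/1037 = 0.85149
Mean = (0.73053 + 0.60821 + 0.41610 + 0.85149) / 4 = 0.6516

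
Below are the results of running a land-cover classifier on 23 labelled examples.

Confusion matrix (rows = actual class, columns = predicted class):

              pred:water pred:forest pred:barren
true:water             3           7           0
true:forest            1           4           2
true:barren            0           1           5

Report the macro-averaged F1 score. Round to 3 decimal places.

Per-class F1 score (2·TP/(2·TP+FP+FN)):
  water: TP=3, FP=1+0=1, FN=7+0=7 → 6/14 = 0.4286
  forest: TP=4, FP=7+1=8, FN=1+2=3 → 8/19 = 0.4211
  barren: TP=5, FP=0+2=2, FN=0+1=1 → 10/13 = 0.7692
Macro-F1 score = mean = (0.4286 + 0.4211 + 0.7692) / 3 = 0.540

0.540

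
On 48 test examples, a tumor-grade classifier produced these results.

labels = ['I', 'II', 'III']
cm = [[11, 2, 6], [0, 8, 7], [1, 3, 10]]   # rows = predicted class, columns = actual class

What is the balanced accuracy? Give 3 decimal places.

Balanced accuracy = mean of per-class recall.
  I: recall = 11/12 = 0.9167
  II: recall = 8/13 = 0.6154
  III: recall = 10/23 = 0.4348
Mean = (0.9167 + 0.6154 + 0.4348) / 3 = 0.656

0.656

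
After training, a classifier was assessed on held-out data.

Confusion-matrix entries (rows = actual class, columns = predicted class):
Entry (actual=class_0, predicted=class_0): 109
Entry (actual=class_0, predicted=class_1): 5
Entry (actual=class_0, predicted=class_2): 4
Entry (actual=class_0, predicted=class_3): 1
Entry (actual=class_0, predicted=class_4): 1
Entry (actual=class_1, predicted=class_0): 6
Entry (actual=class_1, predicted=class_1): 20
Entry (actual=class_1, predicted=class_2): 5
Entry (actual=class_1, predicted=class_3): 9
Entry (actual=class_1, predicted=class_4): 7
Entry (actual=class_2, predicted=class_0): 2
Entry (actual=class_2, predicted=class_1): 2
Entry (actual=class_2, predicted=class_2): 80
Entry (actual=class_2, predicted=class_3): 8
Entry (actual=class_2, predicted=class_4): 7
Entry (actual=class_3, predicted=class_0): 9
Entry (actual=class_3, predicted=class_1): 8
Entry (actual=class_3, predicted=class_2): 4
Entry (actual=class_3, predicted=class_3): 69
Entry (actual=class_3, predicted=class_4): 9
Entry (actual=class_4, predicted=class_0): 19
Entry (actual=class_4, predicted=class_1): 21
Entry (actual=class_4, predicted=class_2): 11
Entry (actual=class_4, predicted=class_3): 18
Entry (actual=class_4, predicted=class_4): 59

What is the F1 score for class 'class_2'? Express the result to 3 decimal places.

0.788

One-vs-rest for 'class_2': TP = diagonal; FP = other classes predicted 'class_2'; FN = 'class_2' predicted as other.
F1 score = 2·TP/(2·TP+FP+FN).
class_2: TP=80, FP=4+5+4+11=24, FN=2+2+8+7=19 → 160/203 = 0.7882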